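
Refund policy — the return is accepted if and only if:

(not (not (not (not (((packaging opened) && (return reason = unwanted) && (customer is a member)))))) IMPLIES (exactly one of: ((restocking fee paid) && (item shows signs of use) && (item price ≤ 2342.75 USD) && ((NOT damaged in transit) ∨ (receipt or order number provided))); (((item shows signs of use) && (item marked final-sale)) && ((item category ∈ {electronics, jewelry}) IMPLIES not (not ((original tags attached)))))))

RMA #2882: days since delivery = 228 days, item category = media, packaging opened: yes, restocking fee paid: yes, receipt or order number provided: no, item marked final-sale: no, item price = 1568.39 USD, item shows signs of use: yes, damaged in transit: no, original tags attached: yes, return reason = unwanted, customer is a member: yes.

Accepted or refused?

Atomic conditions:
  packaging opened: yes → true
  return reason = unwanted: unwanted == unwanted is true
  customer is a member: yes → true
  restocking fee paid: yes → true
  item shows signs of use: yes → true
  item price ≤ 2342.75 USD: 1568.39 ≤ 2342.75 is true
  NOT damaged in transit: no → true
  receipt or order number provided: no → false
  item marked final-sale: no → false
  item category ∈ {electronics, jewelry}: media is not in the set → false
  original tags attached: yes → true
Combine:
[1.1.1.1.1] true AND true AND true = true
[1.1.1.1] NOT true = false
[1.1.1] NOT false = true
[1.1] NOT true = false
[1] NOT false = true
[2.1.4] true OR false = true
[2.1] true AND true AND true AND true = true
[2.2.1] true AND false = false
[2.2.2.2.1] NOT true = false
[2.2.2.2] NOT false = true
[2.2.2] false → true (antecedent false ⇒ implication holds) = true
[2.2] false AND true = false
[2] exactly-one(true, false) = true
[root] true → true = true
Overall: true → accepted

Accepted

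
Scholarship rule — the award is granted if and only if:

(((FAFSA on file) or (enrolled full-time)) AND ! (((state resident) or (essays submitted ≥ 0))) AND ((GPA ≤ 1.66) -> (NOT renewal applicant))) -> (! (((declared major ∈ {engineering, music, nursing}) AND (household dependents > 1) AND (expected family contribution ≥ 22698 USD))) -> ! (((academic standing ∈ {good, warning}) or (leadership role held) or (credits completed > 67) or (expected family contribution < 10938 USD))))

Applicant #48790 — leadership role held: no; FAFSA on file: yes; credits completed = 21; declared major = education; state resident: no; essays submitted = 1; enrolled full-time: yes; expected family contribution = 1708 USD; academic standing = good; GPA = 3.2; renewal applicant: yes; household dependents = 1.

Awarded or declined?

Awarded

Atomic conditions:
  FAFSA on file: yes → true
  enrolled full-time: yes → true
  state resident: no → false
  essays submitted ≥ 0: 1 ≥ 0 is true
  GPA ≤ 1.66: 3.2 ≤ 1.66 is false
  NOT renewal applicant: yes → false
  declared major ∈ {engineering, music, nursing}: education is not in the set → false
  household dependents > 1: 1 > 1 is false
  expected family contribution ≥ 22698 USD: 1708 ≥ 22698 is false
  academic standing ∈ {good, warning}: good is in the set → true
  leadership role held: no → false
  credits completed > 67: 21 > 67 is false
  expected family contribution < 10938 USD: 1708 < 10938 is true
Combine:
[1.1] true OR true = true
[1.2.1] false OR true = true
[1.2] NOT true = false
[1.3] false → false (antecedent false ⇒ implication holds) = true
[1] true AND false AND true = false
[2.1.1] false AND false AND false = false
[2.1] NOT false = true
[2.2.1] true OR false OR false OR true = true
[2.2] NOT true = false
[2] true → false = false
[root] false → false (antecedent false ⇒ implication holds) = true
Overall: true → awarded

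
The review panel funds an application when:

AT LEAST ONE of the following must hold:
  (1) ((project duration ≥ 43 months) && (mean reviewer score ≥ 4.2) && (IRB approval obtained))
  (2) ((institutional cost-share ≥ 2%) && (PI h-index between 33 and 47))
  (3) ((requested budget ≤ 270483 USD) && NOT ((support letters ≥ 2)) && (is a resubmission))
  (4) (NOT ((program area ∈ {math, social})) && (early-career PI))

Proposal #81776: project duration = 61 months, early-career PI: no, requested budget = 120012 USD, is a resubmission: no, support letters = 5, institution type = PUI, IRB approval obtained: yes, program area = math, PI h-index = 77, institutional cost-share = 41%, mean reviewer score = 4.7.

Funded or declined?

Funded

Atomic conditions:
  project duration ≥ 43 months: 61 ≥ 43 is true
  mean reviewer score ≥ 4.2: 4.7 ≥ 4.2 is true
  IRB approval obtained: yes → true
  institutional cost-share ≥ 2%: 41 ≥ 2 is true
  PI h-index between 33 and 47: 77 in [33, 47] is false
  requested budget ≤ 270483 USD: 120012 ≤ 270483 is true
  support letters ≥ 2: 5 ≥ 2 is true
  is a resubmission: no → false
  program area ∈ {math, social}: math is in the set → true
  early-career PI: no → false
Combine:
[1] true AND true AND true = true
[2] true AND false = false
[3.2] NOT true = false
[3] true AND false AND false = false
[4.1] NOT true = false
[4] false AND false = false
[root] true OR false OR false OR false = true
Overall: true → funded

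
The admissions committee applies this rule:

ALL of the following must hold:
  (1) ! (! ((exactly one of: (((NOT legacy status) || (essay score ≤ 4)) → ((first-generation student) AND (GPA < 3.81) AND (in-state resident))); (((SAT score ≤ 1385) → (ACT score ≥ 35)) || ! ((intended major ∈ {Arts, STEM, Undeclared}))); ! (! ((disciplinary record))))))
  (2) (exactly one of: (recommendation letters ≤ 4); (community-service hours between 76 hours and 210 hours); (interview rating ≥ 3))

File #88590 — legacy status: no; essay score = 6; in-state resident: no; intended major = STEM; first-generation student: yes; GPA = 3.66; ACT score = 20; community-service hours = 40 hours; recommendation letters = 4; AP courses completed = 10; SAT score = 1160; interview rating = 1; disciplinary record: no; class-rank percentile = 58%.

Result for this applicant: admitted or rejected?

Atomic conditions:
  NOT legacy status: no → true
  essay score ≤ 4: 6 ≤ 4 is false
  first-generation student: yes → true
  GPA < 3.81: 3.66 < 3.81 is true
  in-state resident: no → false
  SAT score ≤ 1385: 1160 ≤ 1385 is true
  ACT score ≥ 35: 20 ≥ 35 is false
  intended major ∈ {Arts, STEM, Undeclared}: STEM is in the set → true
  disciplinary record: no → false
  recommendation letters ≤ 4: 4 ≤ 4 is true
  community-service hours between 76 hours and 210 hours: 40 in [76, 210] is false
  interview rating ≥ 3: 1 ≥ 3 is false
Combine:
[1.1.1.1.1] true OR false = true
[1.1.1.1.2] true AND true AND false = false
[1.1.1.1] true → false = false
[1.1.1.2.1] true → false = false
[1.1.1.2.2] NOT true = false
[1.1.1.2] false OR false = false
[1.1.1.3.1] NOT false = true
[1.1.1.3] NOT true = false
[1.1.1] exactly-one(false, false, false) = false
[1.1] NOT false = true
[1] NOT true = false
[2] exactly-one(true, false, false) = true
[root] false AND true = false
Overall: false → rejected

Rejected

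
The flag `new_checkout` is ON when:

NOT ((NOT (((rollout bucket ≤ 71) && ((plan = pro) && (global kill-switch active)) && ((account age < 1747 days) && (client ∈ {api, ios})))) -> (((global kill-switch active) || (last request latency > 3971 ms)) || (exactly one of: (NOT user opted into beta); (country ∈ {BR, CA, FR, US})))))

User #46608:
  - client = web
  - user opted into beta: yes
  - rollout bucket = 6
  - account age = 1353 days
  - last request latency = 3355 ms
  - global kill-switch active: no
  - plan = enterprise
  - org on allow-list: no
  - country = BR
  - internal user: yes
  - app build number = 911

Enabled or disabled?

Atomic conditions:
  rollout bucket ≤ 71: 6 ≤ 71 is true
  plan = pro: enterprise == pro is false
  global kill-switch active: no → false
  account age < 1747 days: 1353 < 1747 is true
  client ∈ {api, ios}: web is not in the set → false
  last request latency > 3971 ms: 3355 > 3971 is false
  NOT user opted into beta: yes → false
  country ∈ {BR, CA, FR, US}: BR is in the set → true
Combine:
[1.1.1.2] false AND false = false
[1.1.1.3] true AND false = false
[1.1.1] true AND false AND false = false
[1.1] NOT false = true
[1.2.1] false OR false = false
[1.2.2] exactly-one(false, true) = true
[1.2] false OR true = true
[1] true → true = true
[root] NOT true = false
Overall: false → disabled

Disabled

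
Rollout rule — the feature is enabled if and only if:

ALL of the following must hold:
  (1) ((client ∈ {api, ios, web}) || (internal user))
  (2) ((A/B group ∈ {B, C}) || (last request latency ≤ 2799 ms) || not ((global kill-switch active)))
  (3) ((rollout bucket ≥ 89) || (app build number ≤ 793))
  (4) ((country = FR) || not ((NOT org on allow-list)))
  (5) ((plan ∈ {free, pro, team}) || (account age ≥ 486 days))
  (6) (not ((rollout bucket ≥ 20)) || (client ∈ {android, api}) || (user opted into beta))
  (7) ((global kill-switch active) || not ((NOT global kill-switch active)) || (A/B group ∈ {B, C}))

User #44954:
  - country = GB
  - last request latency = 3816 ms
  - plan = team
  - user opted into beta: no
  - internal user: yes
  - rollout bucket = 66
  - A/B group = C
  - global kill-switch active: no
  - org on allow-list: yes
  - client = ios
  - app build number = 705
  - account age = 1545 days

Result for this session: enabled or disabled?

Disabled

Atomic conditions:
  client ∈ {api, ios, web}: ios is in the set → true
  internal user: yes → true
  A/B group ∈ {B, C}: C is in the set → true
  last request latency ≤ 2799 ms: 3816 ≤ 2799 is false
  global kill-switch active: no → false
  rollout bucket ≥ 89: 66 ≥ 89 is false
  app build number ≤ 793: 705 ≤ 793 is true
  country = FR: GB == FR is false
  NOT org on allow-list: yes → false
  plan ∈ {free, pro, team}: team is in the set → true
  account age ≥ 486 days: 1545 ≥ 486 is true
  rollout bucket ≥ 20: 66 ≥ 20 is true
  client ∈ {android, api}: ios is not in the set → false
  user opted into beta: no → false
  NOT global kill-switch active: no → true
Combine:
[1] true OR true = true
[2.3] NOT false = true
[2] true OR false OR true = true
[3] false OR true = true
[4.2] NOT false = true
[4] false OR true = true
[5] true OR true = true
[6.1] NOT true = false
[6] false OR false OR false = false
[7.2] NOT true = false
[7] false OR false OR true = true
[root] true AND true AND true AND true AND true AND false AND true = false
Overall: false → disabled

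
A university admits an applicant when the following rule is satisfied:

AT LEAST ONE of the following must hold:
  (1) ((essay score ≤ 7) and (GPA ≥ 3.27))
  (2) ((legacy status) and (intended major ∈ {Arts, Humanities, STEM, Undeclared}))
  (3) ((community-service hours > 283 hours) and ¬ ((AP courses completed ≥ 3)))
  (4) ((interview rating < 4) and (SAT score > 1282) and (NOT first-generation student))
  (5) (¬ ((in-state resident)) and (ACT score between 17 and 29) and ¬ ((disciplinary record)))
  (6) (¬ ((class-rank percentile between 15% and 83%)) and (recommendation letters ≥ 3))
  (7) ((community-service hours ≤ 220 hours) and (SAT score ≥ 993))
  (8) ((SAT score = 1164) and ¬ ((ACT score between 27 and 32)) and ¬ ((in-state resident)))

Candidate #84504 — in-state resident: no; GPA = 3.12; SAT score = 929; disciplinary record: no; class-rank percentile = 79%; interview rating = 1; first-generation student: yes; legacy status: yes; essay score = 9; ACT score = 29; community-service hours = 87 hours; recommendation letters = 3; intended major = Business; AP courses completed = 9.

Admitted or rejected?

Admitted

Atomic conditions:
  essay score ≤ 7: 9 ≤ 7 is false
  GPA ≥ 3.27: 3.12 ≥ 3.27 is false
  legacy status: yes → true
  intended major ∈ {Arts, Humanities, STEM, Undeclared}: Business is not in the set → false
  community-service hours > 283 hours: 87 > 283 is false
  AP courses completed ≥ 3: 9 ≥ 3 is true
  interview rating < 4: 1 < 4 is true
  SAT score > 1282: 929 > 1282 is false
  NOT first-generation student: yes → false
  in-state resident: no → false
  ACT score between 17 and 29: 29 in [17, 29] is true
  disciplinary record: no → false
  class-rank percentile between 15% and 83%: 79 in [15, 83] is true
  recommendation letters ≥ 3: 3 ≥ 3 is true
  community-service hours ≤ 220 hours: 87 ≤ 220 is true
  SAT score ≥ 993: 929 ≥ 993 is false
  SAT score = 1164: 929 == 1164 is false
  ACT score between 27 and 32: 29 in [27, 32] is true
Combine:
[1] false AND false = false
[2] true AND false = false
[3.2] NOT true = false
[3] false AND false = false
[4] true AND false AND false = false
[5.1] NOT false = true
[5.3] NOT false = true
[5] true AND true AND true = true
[6.1] NOT true = false
[6] false AND true = false
[7] true AND false = false
[8.2] NOT true = false
[8.3] NOT false = true
[8] false AND false AND true = false
[root] false OR false OR false OR false OR true OR false OR false OR false = true
Overall: true → admitted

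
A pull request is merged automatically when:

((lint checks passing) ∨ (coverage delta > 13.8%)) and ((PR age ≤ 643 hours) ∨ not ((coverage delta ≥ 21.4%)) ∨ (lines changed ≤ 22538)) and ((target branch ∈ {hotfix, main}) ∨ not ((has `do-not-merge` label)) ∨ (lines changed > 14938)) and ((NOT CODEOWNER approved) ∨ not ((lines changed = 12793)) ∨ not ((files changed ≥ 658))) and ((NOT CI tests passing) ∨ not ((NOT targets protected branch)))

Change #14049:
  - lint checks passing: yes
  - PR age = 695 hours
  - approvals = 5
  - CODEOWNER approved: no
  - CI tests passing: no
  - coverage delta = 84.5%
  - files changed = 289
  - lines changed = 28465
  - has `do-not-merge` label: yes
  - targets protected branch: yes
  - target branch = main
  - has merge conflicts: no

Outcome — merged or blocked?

Blocked

Atomic conditions:
  lint checks passing: yes → true
  coverage delta > 13.8%: 84.5 > 13.8 is true
  PR age ≤ 643 hours: 695 ≤ 643 is false
  coverage delta ≥ 21.4%: 84.5 ≥ 21.4 is true
  lines changed ≤ 22538: 28465 ≤ 22538 is false
  target branch ∈ {hotfix, main}: main is in the set → true
  has `do-not-merge` label: yes → true
  lines changed > 14938: 28465 > 14938 is true
  NOT CODEOWNER approved: no → true
  lines changed = 12793: 28465 == 12793 is false
  files changed ≥ 658: 289 ≥ 658 is false
  NOT CI tests passing: no → true
  NOT targets protected branch: yes → false
Combine:
[1] true OR true = true
[2.2] NOT true = false
[2] false OR false OR false = false
[3.2] NOT true = false
[3] true OR false OR true = true
[4.2] NOT false = true
[4.3] NOT false = true
[4] true OR true OR true = true
[5.2] NOT false = true
[5] true OR true = true
[root] true AND false AND true AND true AND true = false
Overall: false → blocked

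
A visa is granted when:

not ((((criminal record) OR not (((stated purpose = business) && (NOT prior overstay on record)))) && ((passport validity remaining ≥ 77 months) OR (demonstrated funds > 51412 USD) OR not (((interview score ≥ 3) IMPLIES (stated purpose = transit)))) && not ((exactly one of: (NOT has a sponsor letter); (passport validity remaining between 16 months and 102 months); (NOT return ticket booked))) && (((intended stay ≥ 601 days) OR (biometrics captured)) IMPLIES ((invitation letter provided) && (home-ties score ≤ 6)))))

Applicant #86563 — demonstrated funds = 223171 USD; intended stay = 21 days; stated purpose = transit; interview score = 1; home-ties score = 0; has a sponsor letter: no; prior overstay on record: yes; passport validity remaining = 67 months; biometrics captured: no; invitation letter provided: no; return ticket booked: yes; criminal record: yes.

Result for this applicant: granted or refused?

Atomic conditions:
  criminal record: yes → true
  stated purpose = business: transit == business is false
  NOT prior overstay on record: yes → false
  passport validity remaining ≥ 77 months: 67 ≥ 77 is false
  demonstrated funds > 51412 USD: 223171 > 51412 is true
  interview score ≥ 3: 1 ≥ 3 is false
  stated purpose = transit: transit == transit is true
  NOT has a sponsor letter: no → true
  passport validity remaining between 16 months and 102 months: 67 in [16, 102] is true
  NOT return ticket booked: yes → false
  intended stay ≥ 601 days: 21 ≥ 601 is false
  biometrics captured: no → false
  invitation letter provided: no → false
  home-ties score ≤ 6: 0 ≤ 6 is true
Combine:
[1.1.2.1] false AND false = false
[1.1.2] NOT false = true
[1.1] true OR true = true
[1.2.3.1] false → true (antecedent false ⇒ implication holds) = true
[1.2.3] NOT true = false
[1.2] false OR true OR false = true
[1.3.1] exactly-one(true, true, false) = false
[1.3] NOT false = true
[1.4.1] false OR false = false
[1.4.2] false AND true = false
[1.4] false → false (antecedent false ⇒ implication holds) = true
[1] true AND true AND true AND true = true
[root] NOT true = false
Overall: false → refused

Refused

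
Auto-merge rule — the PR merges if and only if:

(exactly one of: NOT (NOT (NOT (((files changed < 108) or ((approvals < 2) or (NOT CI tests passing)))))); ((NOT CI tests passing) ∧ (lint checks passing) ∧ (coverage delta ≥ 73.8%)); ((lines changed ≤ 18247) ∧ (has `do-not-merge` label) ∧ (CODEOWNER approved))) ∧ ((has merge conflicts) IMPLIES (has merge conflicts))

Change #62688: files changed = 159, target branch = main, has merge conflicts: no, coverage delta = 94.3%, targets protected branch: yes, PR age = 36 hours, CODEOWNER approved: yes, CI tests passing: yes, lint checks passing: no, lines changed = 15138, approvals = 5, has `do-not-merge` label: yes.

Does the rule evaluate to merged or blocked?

Blocked

Atomic conditions:
  files changed < 108: 159 < 108 is false
  approvals < 2: 5 < 2 is false
  NOT CI tests passing: yes → false
  lint checks passing: no → false
  coverage delta ≥ 73.8%: 94.3 ≥ 73.8 is true
  lines changed ≤ 18247: 15138 ≤ 18247 is true
  has `do-not-merge` label: yes → true
  CODEOWNER approved: yes → true
  has merge conflicts: no → false
Combine:
[1.1.1.1.1.2] false OR false = false
[1.1.1.1.1] false OR false = false
[1.1.1.1] NOT false = true
[1.1.1] NOT true = false
[1.1] NOT false = true
[1.2] false AND false AND true = false
[1.3] true AND true AND true = true
[1] exactly-one(true, false, true) = false
[2] false → false (antecedent false ⇒ implication holds) = true
[root] false AND true = false
Overall: false → blocked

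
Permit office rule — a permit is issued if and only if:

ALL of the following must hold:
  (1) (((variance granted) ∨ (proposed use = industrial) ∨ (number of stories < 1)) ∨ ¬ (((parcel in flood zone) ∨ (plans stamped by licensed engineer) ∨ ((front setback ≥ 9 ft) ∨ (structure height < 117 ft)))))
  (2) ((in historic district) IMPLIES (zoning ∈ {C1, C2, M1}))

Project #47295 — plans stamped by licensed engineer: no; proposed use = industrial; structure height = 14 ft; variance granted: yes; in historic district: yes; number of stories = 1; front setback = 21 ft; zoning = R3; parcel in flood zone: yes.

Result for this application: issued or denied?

Atomic conditions:
  variance granted: yes → true
  proposed use = industrial: industrial == industrial is true
  number of stories < 1: 1 < 1 is false
  parcel in flood zone: yes → true
  plans stamped by licensed engineer: no → false
  front setback ≥ 9 ft: 21 ≥ 9 is true
  structure height < 117 ft: 14 < 117 is true
  in historic district: yes → true
  zoning ∈ {C1, C2, M1}: R3 is not in the set → false
Combine:
[1.1] true OR true OR false = true
[1.2.1.3] true OR true = true
[1.2.1] true OR false OR true = true
[1.2] NOT true = false
[1] true OR false = true
[2] true → false = false
[root] true AND false = false
Overall: false → denied

Denied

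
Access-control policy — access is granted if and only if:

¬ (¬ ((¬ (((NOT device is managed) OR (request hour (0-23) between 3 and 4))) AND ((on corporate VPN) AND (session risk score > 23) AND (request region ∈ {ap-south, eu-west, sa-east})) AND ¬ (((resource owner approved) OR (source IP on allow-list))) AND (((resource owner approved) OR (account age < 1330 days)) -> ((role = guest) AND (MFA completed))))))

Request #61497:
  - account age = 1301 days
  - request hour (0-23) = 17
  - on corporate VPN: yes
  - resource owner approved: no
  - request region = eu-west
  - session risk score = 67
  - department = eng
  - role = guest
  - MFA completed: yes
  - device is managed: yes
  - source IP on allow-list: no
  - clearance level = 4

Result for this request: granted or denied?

Granted

Atomic conditions:
  NOT device is managed: yes → false
  request hour (0-23) between 3 and 4: 17 in [3, 4] is false
  on corporate VPN: yes → true
  session risk score > 23: 67 > 23 is true
  request region ∈ {ap-south, eu-west, sa-east}: eu-west is in the set → true
  resource owner approved: no → false
  source IP on allow-list: no → false
  account age < 1330 days: 1301 < 1330 is true
  role = guest: guest == guest is true
  MFA completed: yes → true
Combine:
[1.1.1.1] false OR false = false
[1.1.1] NOT false = true
[1.1.2] true AND true AND true = true
[1.1.3.1] false OR false = false
[1.1.3] NOT false = true
[1.1.4.1] false OR true = true
[1.1.4.2] true AND true = true
[1.1.4] true → true = true
[1.1] true AND true AND true AND true = true
[1] NOT true = false
[root] NOT false = true
Overall: true → granted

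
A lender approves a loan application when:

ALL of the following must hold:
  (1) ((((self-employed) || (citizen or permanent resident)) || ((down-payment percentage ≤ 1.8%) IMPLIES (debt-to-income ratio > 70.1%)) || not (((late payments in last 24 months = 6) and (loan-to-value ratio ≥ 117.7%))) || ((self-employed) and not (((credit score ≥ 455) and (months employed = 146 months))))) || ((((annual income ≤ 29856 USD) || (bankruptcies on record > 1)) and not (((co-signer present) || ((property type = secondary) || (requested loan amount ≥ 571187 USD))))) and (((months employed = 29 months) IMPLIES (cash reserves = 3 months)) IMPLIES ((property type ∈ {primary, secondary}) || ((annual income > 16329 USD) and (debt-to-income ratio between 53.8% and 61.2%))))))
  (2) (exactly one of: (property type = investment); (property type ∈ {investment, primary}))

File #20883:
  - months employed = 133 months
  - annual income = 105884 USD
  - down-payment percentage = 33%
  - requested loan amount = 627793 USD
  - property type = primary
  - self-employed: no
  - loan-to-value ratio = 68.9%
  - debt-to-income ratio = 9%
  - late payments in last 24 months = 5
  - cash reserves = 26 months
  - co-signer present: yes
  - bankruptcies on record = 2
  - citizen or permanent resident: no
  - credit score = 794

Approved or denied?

Atomic conditions:
  self-employed: no → false
  citizen or permanent resident: no → false
  down-payment percentage ≤ 1.8%: 33 ≤ 1.8 is false
  debt-to-income ratio > 70.1%: 9 > 70.1 is false
  late payments in last 24 months = 6: 5 == 6 is false
  loan-to-value ratio ≥ 117.7%: 68.9 ≥ 117.7 is false
  credit score ≥ 455: 794 ≥ 455 is true
  months employed = 146 months: 133 == 146 is false
  annual income ≤ 29856 USD: 105884 ≤ 29856 is false
  bankruptcies on record > 1: 2 > 1 is true
  co-signer present: yes → true
  property type = secondary: primary == secondary is false
  requested loan amount ≥ 571187 USD: 627793 ≥ 571187 is true
  months employed = 29 months: 133 == 29 is false
  cash reserves = 3 months: 26 == 3 is false
  property type ∈ {primary, secondary}: primary is in the set → true
  annual income > 16329 USD: 105884 > 16329 is true
  debt-to-income ratio between 53.8% and 61.2%: 9 in [53.8, 61.2] is false
  property type = investment: primary == investment is false
  property type ∈ {investment, primary}: primary is in the set → true
Combine:
[1.1.1] false OR false = false
[1.1.2] false → false (antecedent false ⇒ implication holds) = true
[1.1.3.1] false AND false = false
[1.1.3] NOT false = true
[1.1.4.2.1] true AND false = false
[1.1.4.2] NOT false = true
[1.1.4] false AND true = false
[1.1] false OR true OR true OR false = true
[1.2.1.1] false OR true = true
[1.2.1.2.1.2] false OR true = true
[1.2.1.2.1] true OR true = true
[1.2.1.2] NOT true = false
[1.2.1] true AND false = false
[1.2.2.1] false → false (antecedent false ⇒ implication holds) = true
[1.2.2.2.2] true AND false = false
[1.2.2.2] true OR false = true
[1.2.2] true → true = true
[1.2] false AND true = false
[1] true OR false = true
[2] exactly-one(false, true) = true
[root] true AND true = true
Overall: true → approved

Approved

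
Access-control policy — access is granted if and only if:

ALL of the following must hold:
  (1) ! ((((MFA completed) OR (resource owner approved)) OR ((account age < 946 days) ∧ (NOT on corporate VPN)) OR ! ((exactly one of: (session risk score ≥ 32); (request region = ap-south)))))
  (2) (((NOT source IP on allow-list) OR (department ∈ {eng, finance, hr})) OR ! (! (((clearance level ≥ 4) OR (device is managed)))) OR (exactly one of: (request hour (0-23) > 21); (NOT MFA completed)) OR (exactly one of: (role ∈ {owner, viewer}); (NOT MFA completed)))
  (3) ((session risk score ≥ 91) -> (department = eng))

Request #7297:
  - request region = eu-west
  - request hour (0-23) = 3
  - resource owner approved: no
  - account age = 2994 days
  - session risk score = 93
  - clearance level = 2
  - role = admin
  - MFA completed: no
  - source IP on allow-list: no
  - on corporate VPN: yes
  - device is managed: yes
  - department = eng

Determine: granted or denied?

Granted

Atomic conditions:
  MFA completed: no → false
  resource owner approved: no → false
  account age < 946 days: 2994 < 946 is false
  NOT on corporate VPN: yes → false
  session risk score ≥ 32: 93 ≥ 32 is true
  request region = ap-south: eu-west == ap-south is false
  NOT source IP on allow-list: no → true
  department ∈ {eng, finance, hr}: eng is in the set → true
  clearance level ≥ 4: 2 ≥ 4 is false
  device is managed: yes → true
  request hour (0-23) > 21: 3 > 21 is false
  NOT MFA completed: no → true
  role ∈ {owner, viewer}: admin is not in the set → false
  session risk score ≥ 91: 93 ≥ 91 is true
  department = eng: eng == eng is true
Combine:
[1.1.1] false OR false = false
[1.1.2] false AND false = false
[1.1.3.1] exactly-one(true, false) = true
[1.1.3] NOT true = false
[1.1] false OR false OR false = false
[1] NOT false = true
[2.1] true OR true = true
[2.2.1.1] false OR true = true
[2.2.1] NOT true = false
[2.2] NOT false = true
[2.3] exactly-one(false, true) = true
[2.4] exactly-one(false, true) = true
[2] true OR true OR true OR true = true
[3] true → true = true
[root] true AND true AND true = true
Overall: true → granted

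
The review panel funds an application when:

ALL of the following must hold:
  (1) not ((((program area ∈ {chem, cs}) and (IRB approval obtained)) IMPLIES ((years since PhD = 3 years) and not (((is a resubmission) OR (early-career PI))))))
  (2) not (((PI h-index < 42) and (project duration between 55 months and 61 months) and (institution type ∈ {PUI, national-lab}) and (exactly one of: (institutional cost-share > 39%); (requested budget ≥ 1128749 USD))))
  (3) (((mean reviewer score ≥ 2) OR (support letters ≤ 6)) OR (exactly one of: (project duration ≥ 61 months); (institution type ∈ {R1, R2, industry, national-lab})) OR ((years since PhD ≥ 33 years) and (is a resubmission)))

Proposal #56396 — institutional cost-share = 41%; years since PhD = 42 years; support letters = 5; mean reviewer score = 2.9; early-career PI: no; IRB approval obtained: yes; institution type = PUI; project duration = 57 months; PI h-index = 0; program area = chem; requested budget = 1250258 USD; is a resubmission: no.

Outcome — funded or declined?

Funded

Atomic conditions:
  program area ∈ {chem, cs}: chem is in the set → true
  IRB approval obtained: yes → true
  years since PhD = 3 years: 42 == 3 is false
  is a resubmission: no → false
  early-career PI: no → false
  PI h-index < 42: 0 < 42 is true
  project duration between 55 months and 61 months: 57 in [55, 61] is true
  institution type ∈ {PUI, national-lab}: PUI is in the set → true
  institutional cost-share > 39%: 41 > 39 is true
  requested budget ≥ 1128749 USD: 1250258 ≥ 1128749 is true
  mean reviewer score ≥ 2: 2.9 ≥ 2 is true
  support letters ≤ 6: 5 ≤ 6 is true
  project duration ≥ 61 months: 57 ≥ 61 is false
  institution type ∈ {R1, R2, industry, national-lab}: PUI is not in the set → false
  years since PhD ≥ 33 years: 42 ≥ 33 is true
Combine:
[1.1.1] true AND true = true
[1.1.2.2.1] false OR false = false
[1.1.2.2] NOT false = true
[1.1.2] false AND true = false
[1.1] true → false = false
[1] NOT false = true
[2.1.4] exactly-one(true, true) = false
[2.1] true AND true AND true AND false = false
[2] NOT false = true
[3.1] true OR true = true
[3.2] exactly-one(false, false) = false
[3.3] true AND false = false
[3] true OR false OR false = true
[root] true AND true AND true = true
Overall: true → funded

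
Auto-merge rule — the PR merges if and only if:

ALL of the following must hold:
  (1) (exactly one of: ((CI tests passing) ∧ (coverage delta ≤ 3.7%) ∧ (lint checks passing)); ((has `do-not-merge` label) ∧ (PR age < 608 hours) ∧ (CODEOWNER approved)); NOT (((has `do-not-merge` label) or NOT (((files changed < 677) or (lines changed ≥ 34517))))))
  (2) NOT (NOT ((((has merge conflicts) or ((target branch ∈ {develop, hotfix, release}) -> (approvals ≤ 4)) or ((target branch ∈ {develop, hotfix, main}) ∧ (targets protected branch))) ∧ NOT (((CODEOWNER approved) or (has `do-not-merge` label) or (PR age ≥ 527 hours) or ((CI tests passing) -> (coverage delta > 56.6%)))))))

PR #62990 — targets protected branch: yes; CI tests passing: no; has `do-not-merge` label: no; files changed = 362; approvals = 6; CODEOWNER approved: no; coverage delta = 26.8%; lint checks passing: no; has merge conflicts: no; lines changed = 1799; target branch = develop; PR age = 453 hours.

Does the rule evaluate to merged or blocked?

Blocked

Atomic conditions:
  CI tests passing: no → false
  coverage delta ≤ 3.7%: 26.8 ≤ 3.7 is false
  lint checks passing: no → false
  has `do-not-merge` label: no → false
  PR age < 608 hours: 453 < 608 is true
  CODEOWNER approved: no → false
  files changed < 677: 362 < 677 is true
  lines changed ≥ 34517: 1799 ≥ 34517 is false
  has merge conflicts: no → false
  target branch ∈ {develop, hotfix, release}: develop is in the set → true
  approvals ≤ 4: 6 ≤ 4 is false
  target branch ∈ {develop, hotfix, main}: develop is in the set → true
  targets protected branch: yes → true
  PR age ≥ 527 hours: 453 ≥ 527 is false
  coverage delta > 56.6%: 26.8 > 56.6 is false
Combine:
[1.1] false AND false AND false = false
[1.2] false AND true AND false = false
[1.3.1.2.1] true OR false = true
[1.3.1.2] NOT true = false
[1.3.1] false OR false = false
[1.3] NOT false = true
[1] exactly-one(false, false, true) = true
[2.1.1.1.2] true → false = false
[2.1.1.1.3] true AND true = true
[2.1.1.1] false OR false OR true = true
[2.1.1.2.1.4] false → false (antecedent false ⇒ implication holds) = true
[2.1.1.2.1] false OR false OR false OR true = true
[2.1.1.2] NOT true = false
[2.1.1] true AND false = false
[2.1] NOT false = true
[2] NOT true = false
[root] true AND false = false
Overall: false → blocked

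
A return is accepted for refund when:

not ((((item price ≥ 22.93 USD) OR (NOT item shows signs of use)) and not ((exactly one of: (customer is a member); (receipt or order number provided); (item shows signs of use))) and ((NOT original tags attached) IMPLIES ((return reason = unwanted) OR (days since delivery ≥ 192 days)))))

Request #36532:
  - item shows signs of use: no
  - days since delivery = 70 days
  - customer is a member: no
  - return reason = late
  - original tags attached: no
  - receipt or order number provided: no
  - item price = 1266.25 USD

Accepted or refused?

Accepted

Atomic conditions:
  item price ≥ 22.93 USD: 1266.25 ≥ 22.93 is true
  NOT item shows signs of use: no → true
  customer is a member: no → false
  receipt or order number provided: no → false
  item shows signs of use: no → false
  NOT original tags attached: no → true
  return reason = unwanted: late == unwanted is false
  days since delivery ≥ 192 days: 70 ≥ 192 is false
Combine:
[1.1] true OR true = true
[1.2.1] exactly-one(false, false, false) = false
[1.2] NOT false = true
[1.3.2] false OR false = false
[1.3] true → false = false
[1] true AND true AND false = false
[root] NOT false = true
Overall: true → accepted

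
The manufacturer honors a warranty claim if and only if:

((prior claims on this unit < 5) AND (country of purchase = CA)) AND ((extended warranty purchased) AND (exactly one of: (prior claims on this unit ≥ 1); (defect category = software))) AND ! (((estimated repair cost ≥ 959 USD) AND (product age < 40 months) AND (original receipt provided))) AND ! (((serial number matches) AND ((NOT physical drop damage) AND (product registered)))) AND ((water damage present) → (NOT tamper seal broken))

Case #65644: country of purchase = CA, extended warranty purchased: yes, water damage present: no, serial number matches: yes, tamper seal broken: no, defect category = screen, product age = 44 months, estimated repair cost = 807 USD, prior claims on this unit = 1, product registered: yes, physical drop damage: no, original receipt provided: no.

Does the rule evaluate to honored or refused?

Atomic conditions:
  prior claims on this unit < 5: 1 < 5 is true
  country of purchase = CA: CA == CA is true
  extended warranty purchased: yes → true
  prior claims on this unit ≥ 1: 1 ≥ 1 is true
  defect category = software: screen == software is false
  estimated repair cost ≥ 959 USD: 807 ≥ 959 is false
  product age < 40 months: 44 < 40 is false
  original receipt provided: no → false
  serial number matches: yes → true
  NOT physical drop damage: no → true
  product registered: yes → true
  water damage present: no → false
  NOT tamper seal broken: no → true
Combine:
[1] true AND true = true
[2.2] exactly-one(true, false) = true
[2] true AND true = true
[3.1] false AND false AND false = false
[3] NOT false = true
[4.1.2] true AND true = true
[4.1] true AND true = true
[4] NOT true = false
[5] false → true (antecedent false ⇒ implication holds) = true
[root] true AND true AND true AND false AND true = false
Overall: false → refused

Refused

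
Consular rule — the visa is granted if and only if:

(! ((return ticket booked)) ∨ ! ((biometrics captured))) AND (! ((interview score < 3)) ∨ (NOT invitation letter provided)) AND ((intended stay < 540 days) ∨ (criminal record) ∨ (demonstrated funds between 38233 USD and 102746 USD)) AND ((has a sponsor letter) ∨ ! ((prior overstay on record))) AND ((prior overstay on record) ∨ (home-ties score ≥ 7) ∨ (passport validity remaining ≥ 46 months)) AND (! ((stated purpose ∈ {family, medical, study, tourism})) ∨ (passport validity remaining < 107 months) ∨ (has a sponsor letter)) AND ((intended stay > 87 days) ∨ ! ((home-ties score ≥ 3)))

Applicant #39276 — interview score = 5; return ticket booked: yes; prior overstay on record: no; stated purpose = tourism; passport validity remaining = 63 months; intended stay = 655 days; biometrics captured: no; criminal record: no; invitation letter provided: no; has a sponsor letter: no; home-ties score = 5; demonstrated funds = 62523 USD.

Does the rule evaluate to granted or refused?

Atomic conditions:
  return ticket booked: yes → true
  biometrics captured: no → false
  interview score < 3: 5 < 3 is false
  NOT invitation letter provided: no → true
  intended stay < 540 days: 655 < 540 is false
  criminal record: no → false
  demonstrated funds between 38233 USD and 102746 USD: 62523 in [38233, 102746] is true
  has a sponsor letter: no → false
  prior overstay on record: no → false
  home-ties score ≥ 7: 5 ≥ 7 is false
  passport validity remaining ≥ 46 months: 63 ≥ 46 is true
  stated purpose ∈ {family, medical, study, tourism}: tourism is in the set → true
  passport validity remaining < 107 months: 63 < 107 is true
  intended stay > 87 days: 655 > 87 is true
  home-ties score ≥ 3: 5 ≥ 3 is true
Combine:
[1.1] NOT true = false
[1.2] NOT false = true
[1] false OR true = true
[2.1] NOT false = true
[2] true OR true = true
[3] false OR false OR true = true
[4.2] NOT false = true
[4] false OR true = true
[5] false OR false OR true = true
[6.1] NOT true = false
[6] false OR true OR false = true
[7.2] NOT true = false
[7] true OR false = true
[root] true AND true AND true AND true AND true AND true AND true = true
Overall: true → granted

Granted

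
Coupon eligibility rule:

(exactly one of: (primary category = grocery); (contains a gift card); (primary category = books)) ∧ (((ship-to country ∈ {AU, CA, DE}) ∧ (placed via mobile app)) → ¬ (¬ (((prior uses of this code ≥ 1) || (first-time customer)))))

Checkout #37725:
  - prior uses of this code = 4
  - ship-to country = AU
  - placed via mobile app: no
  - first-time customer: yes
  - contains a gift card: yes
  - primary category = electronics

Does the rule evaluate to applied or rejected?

Atomic conditions:
  primary category = grocery: electronics == grocery is false
  contains a gift card: yes → true
  primary category = books: electronics == books is false
  ship-to country ∈ {AU, CA, DE}: AU is in the set → true
  placed via mobile app: no → false
  prior uses of this code ≥ 1: 4 ≥ 1 is true
  first-time customer: yes → true
Combine:
[1] exactly-one(false, true, false) = true
[2.1] true AND false = false
[2.2.1.1] true OR true = true
[2.2.1] NOT true = false
[2.2] NOT false = true
[2] false → true (antecedent false ⇒ implication holds) = true
[root] true AND true = true
Overall: true → applied

Applied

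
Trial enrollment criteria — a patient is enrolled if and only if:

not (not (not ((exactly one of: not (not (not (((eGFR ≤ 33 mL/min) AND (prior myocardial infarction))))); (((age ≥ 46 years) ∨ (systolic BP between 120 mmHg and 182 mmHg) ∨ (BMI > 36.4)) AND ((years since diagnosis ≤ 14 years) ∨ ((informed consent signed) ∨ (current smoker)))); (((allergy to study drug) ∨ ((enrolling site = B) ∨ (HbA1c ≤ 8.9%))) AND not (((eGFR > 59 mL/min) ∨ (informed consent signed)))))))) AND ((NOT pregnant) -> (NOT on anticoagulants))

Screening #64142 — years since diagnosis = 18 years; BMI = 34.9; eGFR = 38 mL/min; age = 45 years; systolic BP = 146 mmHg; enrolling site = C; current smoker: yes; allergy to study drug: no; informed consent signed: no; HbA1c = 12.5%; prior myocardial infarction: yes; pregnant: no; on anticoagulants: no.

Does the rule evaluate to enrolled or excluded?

Enrolled

Atomic conditions:
  eGFR ≤ 33 mL/min: 38 ≤ 33 is false
  prior myocardial infarction: yes → true
  age ≥ 46 years: 45 ≥ 46 is false
  systolic BP between 120 mmHg and 182 mmHg: 146 in [120, 182] is true
  BMI > 36.4: 34.9 > 36.4 is false
  years since diagnosis ≤ 14 years: 18 ≤ 14 is false
  informed consent signed: no → false
  current smoker: yes → true
  allergy to study drug: no → false
  enrolling site = B: C == B is false
  HbA1c ≤ 8.9%: 12.5 ≤ 8.9 is false
  eGFR > 59 mL/min: 38 > 59 is false
  NOT pregnant: no → true
  NOT on anticoagulants: no → true
Combine:
[1.1.1.1.1.1.1.1] false AND true = false
[1.1.1.1.1.1.1] NOT false = true
[1.1.1.1.1.1] NOT true = false
[1.1.1.1.1] NOT false = true
[1.1.1.1.2.1] false OR true OR false = true
[1.1.1.1.2.2.2] false OR true = true
[1.1.1.1.2.2] false OR true = true
[1.1.1.1.2] true AND true = true
[1.1.1.1.3.1.2] false OR false = false
[1.1.1.1.3.1] false OR false = false
[1.1.1.1.3.2.1] false OR false = false
[1.1.1.1.3.2] NOT false = true
[1.1.1.1.3] false AND true = false
[1.1.1.1] exactly-one(true, true, false) = false
[1.1.1] NOT false = true
[1.1] NOT true = false
[1] NOT false = true
[2] true → true = true
[root] true AND true = true
Overall: true → enrolled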